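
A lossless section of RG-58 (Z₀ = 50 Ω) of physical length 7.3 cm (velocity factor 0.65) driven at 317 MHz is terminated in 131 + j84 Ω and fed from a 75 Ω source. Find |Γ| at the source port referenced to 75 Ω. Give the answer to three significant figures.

λ = v/f = 0.65·c / 317 MHz = 0.615 m
βl = 2π·l/λ = 2π × 0.119 = 42.7°
tan(βl) = 0.923
Z_in = Z_0·(Z_L + jZ_0·tanβl)/(Z_0 + jZ_L·tanβl) = 39.4 − j63.1 Ω
Γ_s = (Z_in − Z_s)/(Z_in + Z_s) = (-35.6 − j63.1)/(114 − j63.1), |Γ_s| = 0.555

|Γ| ≈ 0.555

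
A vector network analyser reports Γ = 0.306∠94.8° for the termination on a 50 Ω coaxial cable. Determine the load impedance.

Z_L = Z_0·(1 + Γ)/(1 − Γ) = 50·(0.974 + j0.305)/(1.03 − j0.305)

Z_L ≈ 39.6 + j26.6 Ω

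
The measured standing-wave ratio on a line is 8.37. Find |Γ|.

|Γ| = (S − 1)/(S + 1) = (8.37 − 1)/(8.37 + 1) = 7.37/9.37

|Γ| ≈ 0.787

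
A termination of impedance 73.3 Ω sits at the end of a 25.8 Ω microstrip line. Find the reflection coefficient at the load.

Γ = (Z_L − Z_0)/(Z_L + Z_0) = (73.3 − 25.8)/(73.3 + 25.8) = 47.5/99.1

Γ = 0.479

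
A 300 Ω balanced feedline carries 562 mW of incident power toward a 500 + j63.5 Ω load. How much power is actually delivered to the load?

|Γ| = |(200 + j63.5)/(800 + j63.5)| = 0.261
|Γ|² = 0.0684
P_refl = |Γ|²·P_inc = 38.4 mW, P_del = (1 − |Γ|²)·P_inc = 524 mW

P_delivered ≈ 524 mW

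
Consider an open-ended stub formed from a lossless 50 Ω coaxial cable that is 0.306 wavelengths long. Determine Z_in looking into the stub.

Z_in ≈ +j18.4 Ω

βl = 2π × 0.306 = 110°
tan(βl) = -2.72
For an open-ended stub, Z_in = −jZ_0·cot(βl) = −jZ_0/tan(βl)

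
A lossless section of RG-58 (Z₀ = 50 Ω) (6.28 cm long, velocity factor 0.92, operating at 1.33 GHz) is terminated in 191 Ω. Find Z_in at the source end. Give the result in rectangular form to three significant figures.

λ = v/f = 0.92·c / 1.33 GHz = 0.208 m
βl = 2π·l/λ = 2π × 0.303 = 109°
tan(βl) = tan(109°) = -2.91
Z_in = Z_0·(Z_L + jZ_0·tanβl)/(Z_0 + jZ_L·tanβl)
     = 50·(191 − j146)/(50 − j556)

Z_in ≈ 14.5 + j15.9 Ω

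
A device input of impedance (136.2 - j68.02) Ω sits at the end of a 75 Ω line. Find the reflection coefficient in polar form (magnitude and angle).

Γ ≈ 0.412 ∠ -30.2°

Γ = (Z_L − Z_0)/(Z_L + Z_0) = (61.2 − j68.02)/(211.2 − j68.02)
|Γ| = 91.5/222 = 0.412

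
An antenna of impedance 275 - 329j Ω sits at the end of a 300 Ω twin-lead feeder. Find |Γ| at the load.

|Γ| ≈ 0.498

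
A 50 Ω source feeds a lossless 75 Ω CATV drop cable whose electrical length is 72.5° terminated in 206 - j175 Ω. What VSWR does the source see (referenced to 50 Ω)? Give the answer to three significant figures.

tan(βl) = 3.17
Z_in = Z_0·(Z_L + jZ_0·tanβl)/(Z_0 + jZ_L·tanβl) = 15.6 − j8.65 Ω
Γ_s = (Z_in − Z_s)/(Z_in + Z_s) = (-34.4 − j8.65)/(65.6 − j8.65), |Γ_s| = 0.537
VSWR = (1 + |Γ_s|)/(1 − |Γ_s|)

VSWR ≈ 3.32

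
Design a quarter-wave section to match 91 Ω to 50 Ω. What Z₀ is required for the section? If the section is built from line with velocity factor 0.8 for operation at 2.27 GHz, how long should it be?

Z_qwt = √(Z_0·R_L) = √(50 × 91) = √4550
λ = 0.8·c/f = 0.106 m, so l = λ/4 = 0.0264 m

Z_qwt ≈ 67.5 Ω; length ≈ 2.64 cm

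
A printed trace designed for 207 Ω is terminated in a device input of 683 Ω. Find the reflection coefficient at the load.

Γ = 0.535

Γ = (Z_L − Z_0)/(Z_L + Z_0) = (683 − 207)/(683 + 207) = 476/890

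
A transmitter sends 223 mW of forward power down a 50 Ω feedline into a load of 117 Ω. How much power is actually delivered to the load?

P_delivered ≈ 187 mW

Γ = (117 − 50)/(117 + 50) = 0.401
|Γ|² = 0.161
P_refl = |Γ|²·P_inc = 35.9 mW, P_del = (1 − |Γ|²)·P_inc = 187 mW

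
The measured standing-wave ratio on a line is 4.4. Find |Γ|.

|Γ| = (S − 1)/(S + 1) = (4.4 − 1)/(4.4 + 1) = 3.4/5.4

|Γ| ≈ 0.63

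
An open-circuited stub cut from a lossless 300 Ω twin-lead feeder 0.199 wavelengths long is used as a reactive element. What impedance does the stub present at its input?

βl = 2π × 0.199 = 71.6°
tan(βl) = 3.01
For an open-circuited stub, Z_in = −jZ_0·cot(βl) = −jZ_0/tan(βl)

Z_in ≈ −j99.6 Ω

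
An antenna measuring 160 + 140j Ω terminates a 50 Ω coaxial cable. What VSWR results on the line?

Γ = (Z_L − Z_0)/(Z_L + Z_0) = (110 + j140)/(210 + j140)
|Γ| = 178/252 = 0.705
VSWR = (1 + |Γ|)/(1 − |Γ|) = 1.71/0.295

VSWR ≈ 5.79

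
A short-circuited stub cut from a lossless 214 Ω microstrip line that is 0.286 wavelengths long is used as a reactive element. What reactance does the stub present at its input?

X_in ≈ -930 Ω (capacitive)

βl = 2π × 0.286 = 103°
tan(βl) = -4.35
For a short-circuited stub, Z_in = jZ_0·tan(βl)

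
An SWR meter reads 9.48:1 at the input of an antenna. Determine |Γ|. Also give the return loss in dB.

|Γ| ≈ 0.809; return loss ≈ 1.84 dB

|Γ| = (S − 1)/(S + 1) = (9.48 − 1)/(9.48 + 1) = 8.48/10.5
RL = −20·log₁₀|Γ| = −20·log₁₀(0.809)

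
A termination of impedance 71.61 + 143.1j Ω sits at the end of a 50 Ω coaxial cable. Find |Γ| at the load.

|Γ| ≈ 0.771

Γ = (Z_L − Z_0)/(Z_L + Z_0) = (21.61 + j143.1)/(121.6 + j143.1)
|Γ| = 145/188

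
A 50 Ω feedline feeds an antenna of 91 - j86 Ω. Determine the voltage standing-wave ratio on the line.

VSWR ≈ 3.73

Γ = (Z_L − Z_0)/(Z_L + Z_0) = (41 − j86)/(141 − j86)
|Γ| = 95.3/165 = 0.577
VSWR = (1 + |Γ|)/(1 − |Γ|) = 1.58/0.423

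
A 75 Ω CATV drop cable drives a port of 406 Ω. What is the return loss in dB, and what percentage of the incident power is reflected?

RL ≈ 3.25 dB; 47.4% of incident power reflected

Γ = (406 − 75)/(406 + 75) = 0.688
RL = −20·log₁₀(0.688) = 3.25 dB
P_refl/P_inc = |Γ|² = 0.474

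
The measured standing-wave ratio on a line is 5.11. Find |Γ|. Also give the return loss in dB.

|Γ| ≈ 0.673; return loss ≈ 3.44 dB

|Γ| = (S − 1)/(S + 1) = (5.11 − 1)/(5.11 + 1) = 4.11/6.11
RL = −20·log₁₀|Γ| = −20·log₁₀(0.673)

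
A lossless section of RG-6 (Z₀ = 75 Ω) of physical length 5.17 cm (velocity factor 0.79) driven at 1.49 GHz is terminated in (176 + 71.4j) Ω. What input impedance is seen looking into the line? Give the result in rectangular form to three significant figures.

Z_in ≈ 29 + j20.2 Ω

λ = v/f = 0.79·c / 1.49 GHz = 0.159 m
βl = 2π·l/λ = 2π × 0.325 = 117°
tan(βl) = tan(117°) = -1.96
Z_in = Z_0·(Z_L + jZ_0·tanβl)/(Z_0 + jZ_L·tanβl)
     = 75·(176 − j75.7)/(215 − j345)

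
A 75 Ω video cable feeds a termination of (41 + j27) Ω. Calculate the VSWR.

VSWR ≈ 2.15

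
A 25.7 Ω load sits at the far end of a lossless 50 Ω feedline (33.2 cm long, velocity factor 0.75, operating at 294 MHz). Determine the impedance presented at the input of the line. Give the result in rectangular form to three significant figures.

Z_in ≈ 29.2 − j15.5 Ω

λ = v/f = 0.75·c / 294 MHz = 0.765 m
βl = 2π·l/λ = 2π × 0.434 = 156°
tan(βl) = tan(156°) = -0.442
Z_in = Z_0·(Z_L + jZ_0·tanβl)/(Z_0 + jZ_L·tanβl)
     = 50·(25.7 − j22.1)/(50 − j11.3)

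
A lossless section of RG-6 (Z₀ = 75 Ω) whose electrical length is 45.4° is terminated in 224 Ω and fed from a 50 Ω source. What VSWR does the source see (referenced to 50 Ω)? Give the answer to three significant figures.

VSWR ≈ 3.28

tan(βl) = 1.01
Z_in = Z_0·(Z_L + jZ_0·tanβl)/(Z_0 + jZ_L·tanβl) = 44.7 − j59.2 Ω
Γ_s = (Z_in − Z_s)/(Z_in + Z_s) = (-5.34 − j59.2)/(94.7 − j59.2), |Γ_s| = 0.532
VSWR = (1 + |Γ_s|)/(1 − |Γ_s|)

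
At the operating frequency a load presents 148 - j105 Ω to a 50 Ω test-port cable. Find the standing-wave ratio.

VSWR ≈ 4.57

Γ = (Z_L − Z_0)/(Z_L + Z_0) = (98 − j105)/(198 − j105)
|Γ| = 144/224 = 0.641
VSWR = (1 + |Γ|)/(1 − |Γ|) = 1.64/0.359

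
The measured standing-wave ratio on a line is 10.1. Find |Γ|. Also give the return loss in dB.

|Γ| = (S − 1)/(S + 1) = (10.1 − 1)/(10.1 + 1) = 9.1/11.1
RL = −20·log₁₀|Γ| = −20·log₁₀(0.82)

|Γ| ≈ 0.82; return loss ≈ 1.73 dB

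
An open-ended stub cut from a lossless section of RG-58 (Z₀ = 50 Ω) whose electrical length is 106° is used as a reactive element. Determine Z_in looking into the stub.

tan(βl) = -3.49
For an open-ended stub, Z_in = −jZ_0·cot(βl) = −jZ_0/tan(βl)

Z_in ≈ +j14.3 Ω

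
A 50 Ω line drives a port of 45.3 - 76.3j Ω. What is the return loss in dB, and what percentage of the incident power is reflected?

RL ≈ 4.07 dB; 39.2% of incident power reflected

Γ = (-4.7 − j76.3)/(95.3 − j76.3), |Γ| = 0.626
RL = −20·log₁₀(0.626) = 4.07 dB
P_refl/P_inc = |Γ|² = 0.392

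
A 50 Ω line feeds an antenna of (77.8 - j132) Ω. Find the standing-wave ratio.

VSWR ≈ 6.52

Γ = (Z_L − Z_0)/(Z_L + Z_0) = (27.8 − j132)/(127.8 − j132)
|Γ| = 135/184 = 0.734
VSWR = (1 + |Γ|)/(1 − |Γ|) = 1.73/0.266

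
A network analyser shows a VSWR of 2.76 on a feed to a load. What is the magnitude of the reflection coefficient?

|Γ| = (S − 1)/(S + 1) = (2.76 − 1)/(2.76 + 1) = 1.76/3.76

|Γ| ≈ 0.468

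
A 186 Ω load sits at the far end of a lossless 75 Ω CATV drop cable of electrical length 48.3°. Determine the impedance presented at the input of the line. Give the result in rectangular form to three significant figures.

Z_in ≈ 48 − j49.6 Ω

tan(βl) = tan(48.3°) = 1.12
Z_in = Z_0·(Z_L + jZ_0·tanβl)/(Z_0 + jZ_L·tanβl)
     = 75·(186 + j84.2)/(75 + j209)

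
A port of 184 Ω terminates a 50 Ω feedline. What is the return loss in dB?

RL ≈ 4.84 dB

Γ = (184 − 50)/(184 + 50) = 0.573
RL = −20·log₁₀|Γ| = −20·log₁₀(0.573)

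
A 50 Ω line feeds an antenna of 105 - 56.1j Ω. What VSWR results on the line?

Γ = (Z_L − Z_0)/(Z_L + Z_0) = (55 − j56.1)/(155 − j56.1)
|Γ| = 78.6/165 = 0.477
VSWR = (1 + |Γ|)/(1 − |Γ|) = 1.48/0.523

VSWR ≈ 2.82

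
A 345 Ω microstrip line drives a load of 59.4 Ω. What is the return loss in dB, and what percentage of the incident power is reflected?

Γ = (59.4 − 345)/(59.4 + 345) = -0.706
RL = −20·log₁₀(0.706) = 3.02 dB
P_refl/P_inc = |Γ|² = 0.499

RL ≈ 3.02 dB; 49.9% of incident power reflected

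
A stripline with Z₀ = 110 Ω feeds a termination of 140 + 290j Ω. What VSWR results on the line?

Γ = (Z_L − Z_0)/(Z_L + Z_0) = (30 + j290)/(250 + j290)
|Γ| = 292/383 = 0.761
VSWR = (1 + |Γ|)/(1 − |Γ|) = 1.76/0.239

VSWR ≈ 7.38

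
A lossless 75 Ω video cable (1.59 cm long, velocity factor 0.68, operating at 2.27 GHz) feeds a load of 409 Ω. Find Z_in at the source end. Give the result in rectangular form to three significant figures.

λ = v/f = 0.68·c / 2.27 GHz = 0.0899 m
βl = 2π·l/λ = 2π × 0.177 = 63.7°
tan(βl) = tan(63.7°) = 2.02
Z_in = Z_0·(Z_L + jZ_0·tanβl)/(Z_0 + jZ_L·tanβl)
     = 75·(409 + j152)/(75 + j827)

Z_in ≈ 17 − j35.5 Ω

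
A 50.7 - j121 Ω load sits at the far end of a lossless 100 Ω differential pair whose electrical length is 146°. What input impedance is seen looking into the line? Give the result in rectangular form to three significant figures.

Z_in ≈ 489 − j115 Ω

tan(βl) = tan(146°) = -0.675
Z_in = Z_0·(Z_L + jZ_0·tanβl)/(Z_0 + jZ_L·tanβl)
     = 100·(50.7 − j188)/(18.4 − j34.2)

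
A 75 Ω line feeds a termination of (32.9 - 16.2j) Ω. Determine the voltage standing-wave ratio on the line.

VSWR ≈ 2.41

Γ = (Z_L − Z_0)/(Z_L + Z_0) = (-42.1 − j16.2)/(107.9 − j16.2)
|Γ| = 45.1/109 = 0.413
VSWR = (1 + |Γ|)/(1 − |Γ|) = 1.41/0.587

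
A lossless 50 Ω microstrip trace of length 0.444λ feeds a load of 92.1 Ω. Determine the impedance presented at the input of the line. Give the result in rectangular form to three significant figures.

βl = 2π × 0.444 = 160°
tan(βl) = tan(160°) = -0.367
Z_in = Z_0·(Z_L + jZ_0·tanβl)/(Z_0 + jZ_L·tanβl)
     = 50·(92.1 − j18.4)/(50 − j33.8)

Z_in ≈ 71.7 + j30.1 Ω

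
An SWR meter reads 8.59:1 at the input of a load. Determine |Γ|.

|Γ| = (S − 1)/(S + 1) = (8.59 − 1)/(8.59 + 1) = 7.59/9.59

|Γ| ≈ 0.791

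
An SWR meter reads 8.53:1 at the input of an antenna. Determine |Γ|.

|Γ| ≈ 0.79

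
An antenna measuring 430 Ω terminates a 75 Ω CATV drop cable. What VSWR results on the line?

VSWR ≈ 5.73

Γ = (430 − 75)/(430 + 75) = 0.703
VSWR = (1 + 0.703)/(1 − 0.703)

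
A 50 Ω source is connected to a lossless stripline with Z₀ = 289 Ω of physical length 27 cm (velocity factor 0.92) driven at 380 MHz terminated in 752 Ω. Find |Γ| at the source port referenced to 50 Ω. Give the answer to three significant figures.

|Γ| ≈ 0.79

λ = v/f = 0.92·c / 380 MHz = 0.726 m
βl = 2π·l/λ = 2π × 0.372 = 134°
tan(βl) = -1.04
Z_in = Z_0·(Z_L + jZ_0·tanβl)/(Z_0 + jZ_L·tanβl) = 188 + j208 Ω
Γ_s = (Z_in − Z_s)/(Z_in + Z_s) = (138 + j208)/(238 + j208), |Γ_s| = 0.79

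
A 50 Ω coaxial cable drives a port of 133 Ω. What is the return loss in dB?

Γ = (133 − 50)/(133 + 50) = 0.454
RL = −20·log₁₀|Γ| = −20·log₁₀(0.454)

RL ≈ 6.87 dB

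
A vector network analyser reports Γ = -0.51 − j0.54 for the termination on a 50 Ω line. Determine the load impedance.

Z_L = Z_0·(1 + Γ)/(1 − Γ) = 50·(0.49 − j0.54)/(1.51 + j0.54)

Z_L ≈ 8.72 − j21 Ω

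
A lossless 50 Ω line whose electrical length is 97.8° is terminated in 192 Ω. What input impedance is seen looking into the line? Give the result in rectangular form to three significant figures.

tan(βl) = tan(97.8°) = -7.3
Z_in = Z_0·(Z_L + jZ_0·tanβl)/(Z_0 + jZ_L·tanβl)
     = 50·(192 − j365)/(50 − j1400)

Z_in ≈ 13.2 + j6.38 Ω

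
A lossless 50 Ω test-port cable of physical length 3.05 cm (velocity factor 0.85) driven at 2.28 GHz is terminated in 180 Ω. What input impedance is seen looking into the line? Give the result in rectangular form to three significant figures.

Z_in ≈ 14.2 + j6.62 Ω

λ = v/f = 0.85·c / 2.28 GHz = 0.112 m
βl = 2π·l/λ = 2π × 0.273 = 98.2°
tan(βl) = tan(98.2°) = -6.96
Z_in = Z_0·(Z_L + jZ_0·tanβl)/(Z_0 + jZ_L·tanβl)
     = 50·(180 − j348)/(50 − j1250)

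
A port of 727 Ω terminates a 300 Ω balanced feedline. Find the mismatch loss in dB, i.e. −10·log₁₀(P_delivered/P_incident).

mismatch loss ≈ 0.824 dB

Γ = (727 − 300)/(727 + 300) = 0.416
|Γ|² = 0.173, so P_del/P_inc = 1 − |Γ|² = 0.827
ML = −10·log₁₀(1 − |Γ|²)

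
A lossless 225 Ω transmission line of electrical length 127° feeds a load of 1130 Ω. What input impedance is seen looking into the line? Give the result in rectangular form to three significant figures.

Z_in ≈ 68.7 + j159 Ω

tan(βl) = tan(127°) = -1.33
Z_in = Z_0·(Z_L + jZ_0·tanβl)/(Z_0 + jZ_L·tanβl)
     = 225·(1130 − j299)/(225 − j1500)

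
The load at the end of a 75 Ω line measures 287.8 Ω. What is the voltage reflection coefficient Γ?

Γ = (Z_L − Z_0)/(Z_L + Z_0) = (287.8 − 75)/(287.8 + 75) = 212.8/362.8

Γ = 0.587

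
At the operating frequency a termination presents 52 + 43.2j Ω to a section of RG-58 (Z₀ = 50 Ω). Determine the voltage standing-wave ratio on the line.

VSWR ≈ 2.28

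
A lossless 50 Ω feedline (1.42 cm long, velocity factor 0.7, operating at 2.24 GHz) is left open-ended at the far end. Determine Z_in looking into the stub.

λ = v/f = 0.7·c / 2.24 GHz = 0.0938 m
βl = 2π·l/λ = 2π × 0.151 = 54.5°
tan(βl) = 1.4
For an open-ended stub, Z_in = −jZ_0·cot(βl) = −jZ_0/tan(βl)

Z_in ≈ −j35.6 Ω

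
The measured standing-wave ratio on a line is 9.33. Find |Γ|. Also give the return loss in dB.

|Γ| ≈ 0.806; return loss ≈ 1.87 dB

|Γ| = (S − 1)/(S + 1) = (9.33 − 1)/(9.33 + 1) = 8.33/10.3
RL = −20·log₁₀|Γ| = −20·log₁₀(0.806)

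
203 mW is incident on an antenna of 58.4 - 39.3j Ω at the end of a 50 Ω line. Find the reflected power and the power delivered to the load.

P_reflected ≈ 24.7 mW; P_delivered ≈ 178 mW

|Γ| = |(8.4 − j39.3)/(108.4 − j39.3)| = 0.349
|Γ|² = 0.121
P_refl = |Γ|²·P_inc = 24.7 mW, P_del = (1 − |Γ|²)·P_inc = 178 mW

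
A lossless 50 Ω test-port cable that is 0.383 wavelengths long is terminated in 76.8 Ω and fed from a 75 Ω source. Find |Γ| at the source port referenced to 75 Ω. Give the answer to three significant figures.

|Γ| ≈ 0.277

βl = 2π × 0.383 = 138°
tan(βl) = -0.904
Z_in = Z_0·(Z_L + jZ_0·tanβl)/(Z_0 + jZ_L·tanβl) = 47.7 + j21 Ω
Γ_s = (Z_in − Z_s)/(Z_in + Z_s) = (-27.3 + j21)/(123 + j21), |Γ_s| = 0.277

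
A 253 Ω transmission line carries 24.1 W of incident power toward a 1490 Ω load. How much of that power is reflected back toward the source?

Γ = (1490 − 253)/(1490 + 253) = 0.71
|Γ|² = 0.504
P_refl = |Γ|²·P_inc = 12.1 W, P_del = (1 − |Γ|²)·P_inc = 12 W

P_reflected ≈ 12.1 W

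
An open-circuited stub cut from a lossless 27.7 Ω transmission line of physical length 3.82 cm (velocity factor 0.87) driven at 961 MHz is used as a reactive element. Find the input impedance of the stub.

λ = v/f = 0.87·c / 961 MHz = 0.272 m
βl = 2π·l/λ = 2π × 0.141 = 50.6°
tan(βl) = 1.22
For an open-circuited stub, Z_in = −jZ_0·cot(βl) = −jZ_0/tan(βl)

Z_in ≈ −j22.7 Ω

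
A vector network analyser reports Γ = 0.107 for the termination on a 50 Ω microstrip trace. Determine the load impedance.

Z_L = Z_0·(1 + Γ)/(1 − Γ) = 50·(1.11)/(0.893)

Z_L ≈ 62 Ω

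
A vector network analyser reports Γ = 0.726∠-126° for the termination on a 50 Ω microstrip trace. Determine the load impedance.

Z_L = Z_0·(1 + Γ)/(1 − Γ) = 50·(0.573 − j0.587)/(1.43 + j0.587)

Z_L ≈ 9.93 − j24.7 Ω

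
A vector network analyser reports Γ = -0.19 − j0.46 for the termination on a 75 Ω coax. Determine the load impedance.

Z_L ≈ 34.7 − j42.4 Ω

Z_L = Z_0·(1 + Γ)/(1 − Γ) = 75·(0.81 − j0.46)/(1.19 + j0.46)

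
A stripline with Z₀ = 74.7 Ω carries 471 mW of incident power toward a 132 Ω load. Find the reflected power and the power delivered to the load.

Γ = (132 − 74.7)/(132 + 74.7) = 0.277
|Γ|² = 0.0768
P_refl = |Γ|²·P_inc = 36.2 mW, P_del = (1 − |Γ|²)·P_inc = 435 mW

P_reflected ≈ 36.2 mW; P_delivered ≈ 435 mW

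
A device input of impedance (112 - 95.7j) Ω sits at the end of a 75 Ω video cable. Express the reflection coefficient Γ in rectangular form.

Γ = (Z_L − Z_0)/(Z_L + Z_0) = (37 − j95.7)/(187 − j95.7)

Γ ≈ 0.364 − j0.325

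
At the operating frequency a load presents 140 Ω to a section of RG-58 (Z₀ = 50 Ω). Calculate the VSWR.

VSWR ≈ 2.8

For a purely resistive load, VSWR = R_L/Z_0 or Z_0/R_L (whichever > 1) = 140/50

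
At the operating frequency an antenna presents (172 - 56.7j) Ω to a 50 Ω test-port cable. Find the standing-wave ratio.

Γ = (Z_L − Z_0)/(Z_L + Z_0) = (122 − j56.7)/(222 − j56.7)
|Γ| = 135/229 = 0.587
VSWR = (1 + |Γ|)/(1 − |Γ|) = 1.59/0.413

VSWR ≈ 3.84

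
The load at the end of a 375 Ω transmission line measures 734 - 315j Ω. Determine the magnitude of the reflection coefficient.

|Γ| ≈ 0.414

Γ = (Z_L − Z_0)/(Z_L + Z_0) = (359 − j315)/(1109 − j315)
|Γ| = 478/1150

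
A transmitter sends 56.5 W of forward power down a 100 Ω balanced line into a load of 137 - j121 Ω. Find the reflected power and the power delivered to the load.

|Γ| = |(37 − j121)/(237 − j121)| = 0.475
|Γ|² = 0.226
P_refl = |Γ|²·P_inc = 12.8 W, P_del = (1 − |Γ|²)·P_inc = 43.7 W

P_reflected ≈ 12.8 W; P_delivered ≈ 43.7 W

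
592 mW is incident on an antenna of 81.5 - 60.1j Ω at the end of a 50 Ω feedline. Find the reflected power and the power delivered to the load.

P_reflected ≈ 130 mW; P_delivered ≈ 462 mW

|Γ| = |(31.5 − j60.1)/(131.5 − j60.1)| = 0.469
|Γ|² = 0.22
P_refl = |Γ|²·P_inc = 130 mW, P_del = (1 − |Γ|²)·P_inc = 462 mW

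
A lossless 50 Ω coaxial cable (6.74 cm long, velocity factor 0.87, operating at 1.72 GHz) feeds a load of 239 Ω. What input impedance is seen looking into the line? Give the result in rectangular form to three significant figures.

Z_in ≈ 66.8 + j98.5 Ω

λ = v/f = 0.87·c / 1.72 GHz = 0.152 m
βl = 2π·l/λ = 2π × 0.444 = 160°
tan(βl) = tan(160°) = -0.366
Z_in = Z_0·(Z_L + jZ_0·tanβl)/(Z_0 + jZ_L·tanβl)
     = 50·(239 − j18.3)/(50 − j87.5)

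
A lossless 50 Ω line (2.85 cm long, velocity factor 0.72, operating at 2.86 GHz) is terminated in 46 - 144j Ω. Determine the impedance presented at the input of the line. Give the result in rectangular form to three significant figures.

λ = v/f = 0.72·c / 2.86 GHz = 0.0755 m
βl = 2π·l/λ = 2π × 0.377 = 136°
tan(βl) = tan(136°) = -0.971
Z_in = Z_0·(Z_L + jZ_0·tanβl)/(Z_0 + jZ_L·tanβl)
     = 50·(46 − j193)/(-89.8 − j44.7)

Z_in ≈ 22.2 + j96.2 Ω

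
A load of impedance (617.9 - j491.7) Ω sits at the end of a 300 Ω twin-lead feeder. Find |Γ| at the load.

|Γ| ≈ 0.562

Γ = (Z_L − Z_0)/(Z_L + Z_0) = (317.9 − j491.7)/(917.9 − j491.7)
|Γ| = 586/1040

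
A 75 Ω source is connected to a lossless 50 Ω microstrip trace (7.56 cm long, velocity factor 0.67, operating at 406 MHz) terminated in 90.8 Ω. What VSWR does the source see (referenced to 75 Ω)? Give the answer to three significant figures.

λ = v/f = 0.67·c / 406 MHz = 0.495 m
βl = 2π·l/λ = 2π × 0.153 = 55°
tan(βl) = 1.43
Z_in = Z_0·(Z_L + jZ_0·tanβl)/(Z_0 + jZ_L·tanβl) = 35.7 − j21.3 Ω
Γ_s = (Z_in − Z_s)/(Z_in + Z_s) = (-39.3 − j21.3)/(111 − j21.3), |Γ_s| = 0.396
VSWR = (1 + |Γ_s|)/(1 − |Γ_s|)

VSWR ≈ 2.31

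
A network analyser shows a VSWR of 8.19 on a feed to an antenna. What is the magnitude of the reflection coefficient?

|Γ| ≈ 0.782

|Γ| = (S − 1)/(S + 1) = (8.19 − 1)/(8.19 + 1) = 7.19/9.19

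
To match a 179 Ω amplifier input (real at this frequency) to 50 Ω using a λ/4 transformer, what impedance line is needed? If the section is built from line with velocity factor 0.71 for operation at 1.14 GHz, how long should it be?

Z_qwt = √(Z_0·R_L) = √(50 × 179) = √8950
λ = 0.71·c/f = 0.187 m, so l = λ/4 = 0.0467 m

Z_qwt ≈ 94.6 Ω; length ≈ 4.67 cm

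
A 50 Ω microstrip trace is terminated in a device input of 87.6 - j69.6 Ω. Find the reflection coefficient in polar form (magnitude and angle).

Γ = (Z_L − Z_0)/(Z_L + Z_0) = (37.6 − j69.6)/(137.6 − j69.6)
|Γ| = 79.1/154 = 0.513

Γ ≈ 0.513 ∠ -34.8°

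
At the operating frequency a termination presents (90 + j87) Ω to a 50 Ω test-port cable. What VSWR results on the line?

Γ = (Z_L − Z_0)/(Z_L + Z_0) = (40 + j87)/(140 + j87)
|Γ| = 95.8/165 = 0.581
VSWR = (1 + |Γ|)/(1 − |Γ|) = 1.58/0.419

VSWR ≈ 3.77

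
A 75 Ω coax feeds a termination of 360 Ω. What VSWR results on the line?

VSWR ≈ 4.8

Γ = (360 − 75)/(360 + 75) = 0.655
VSWR = (1 + 0.655)/(1 − 0.655)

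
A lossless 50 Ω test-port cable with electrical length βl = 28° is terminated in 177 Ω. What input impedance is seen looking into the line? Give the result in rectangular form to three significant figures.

tan(βl) = tan(28°) = 0.532
Z_in = Z_0·(Z_L + jZ_0·tanβl)/(Z_0 + jZ_L·tanβl)
     = 50·(177 + j26.6)/(50 + j94.1)

Z_in ≈ 50 − j67.5 Ω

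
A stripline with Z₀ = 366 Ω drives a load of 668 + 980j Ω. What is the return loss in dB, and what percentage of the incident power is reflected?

RL ≈ 2.86 dB; 51.8% of incident power reflected

Γ = (302 + j980)/(1034 + j980), |Γ| = 0.72
RL = −20·log₁₀(0.72) = 2.86 dB
P_refl/P_inc = |Γ|² = 0.518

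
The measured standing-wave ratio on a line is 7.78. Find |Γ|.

|Γ| ≈ 0.772

|Γ| = (S − 1)/(S + 1) = (7.78 − 1)/(7.78 + 1) = 6.78/8.78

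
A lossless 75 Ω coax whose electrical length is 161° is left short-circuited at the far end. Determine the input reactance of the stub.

tan(βl) = -0.344
For a short-circuited stub, Z_in = jZ_0·tan(βl)

X_in ≈ -25.8 Ω (capacitive)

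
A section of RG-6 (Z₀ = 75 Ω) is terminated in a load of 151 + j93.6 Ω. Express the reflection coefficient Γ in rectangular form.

Γ ≈ 0.433 + j0.235

Γ = (Z_L − Z_0)/(Z_L + Z_0) = (76 + j93.6)/(226 + j93.6)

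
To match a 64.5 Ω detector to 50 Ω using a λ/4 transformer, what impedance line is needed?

Z_qwt = √(Z_0·R_L) = √(50 × 64.5) = √3225

Z_qwt ≈ 56.8 Ω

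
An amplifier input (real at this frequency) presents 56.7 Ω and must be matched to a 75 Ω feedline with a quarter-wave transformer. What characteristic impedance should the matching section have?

Z_qwt = √(Z_0·R_L) = √(75 × 56.7) = √4252

Z_qwt ≈ 65.2 Ω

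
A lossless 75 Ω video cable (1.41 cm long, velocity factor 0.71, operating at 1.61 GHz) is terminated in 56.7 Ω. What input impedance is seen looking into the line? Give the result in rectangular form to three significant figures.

Z_in ≈ 67.9 + j18.7 Ω

λ = v/f = 0.71·c / 1.61 GHz = 0.132 m
βl = 2π·l/λ = 2π × 0.107 = 38.4°
tan(βl) = tan(38.4°) = 0.792
Z_in = Z_0·(Z_L + jZ_0·tanβl)/(Z_0 + jZ_L·tanβl)
     = 75·(56.7 + j59.4)/(75 + j44.9)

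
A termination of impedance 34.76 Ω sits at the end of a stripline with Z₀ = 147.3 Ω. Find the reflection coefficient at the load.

Γ = -0.618

Γ = (Z_L − Z_0)/(Z_L + Z_0) = (34.76 − 147.3)/(34.76 + 147.3) = -112.5/182.1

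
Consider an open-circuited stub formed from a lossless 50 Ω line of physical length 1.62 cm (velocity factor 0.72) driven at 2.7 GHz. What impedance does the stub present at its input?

λ = v/f = 0.72·c / 2.7 GHz = 0.08 m
βl = 2π·l/λ = 2π × 0.202 = 72.9°
tan(βl) = 3.25
For an open-circuited stub, Z_in = −jZ_0·cot(βl) = −jZ_0/tan(βl)

Z_in ≈ −j15.4 Ω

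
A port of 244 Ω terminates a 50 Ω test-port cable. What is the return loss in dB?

Γ = (244 − 50)/(244 + 50) = 0.66
RL = −20·log₁₀|Γ| = −20·log₁₀(0.66)

RL ≈ 3.61 dB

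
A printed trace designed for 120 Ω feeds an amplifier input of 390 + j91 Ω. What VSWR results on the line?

VSWR ≈ 3.44

Γ = (Z_L − Z_0)/(Z_L + Z_0) = (270 + j91)/(510 + j91)
|Γ| = 285/518 = 0.55
VSWR = (1 + |Γ|)/(1 − |Γ|) = 1.55/0.45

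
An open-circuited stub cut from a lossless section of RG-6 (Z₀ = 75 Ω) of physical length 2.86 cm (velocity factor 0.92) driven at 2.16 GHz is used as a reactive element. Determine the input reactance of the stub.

λ = v/f = 0.92·c / 2.16 GHz = 0.128 m
βl = 2π·l/λ = 2π × 0.224 = 80.6°
tan(βl) = 6.03
For an open-circuited stub, Z_in = −jZ_0·cot(βl) = −jZ_0/tan(βl)

X_in ≈ -12.4 Ω (capacitive)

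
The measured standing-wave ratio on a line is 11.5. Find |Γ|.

|Γ| ≈ 0.84

|Γ| = (S − 1)/(S + 1) = (11.5 − 1)/(11.5 + 1) = 10.5/12.5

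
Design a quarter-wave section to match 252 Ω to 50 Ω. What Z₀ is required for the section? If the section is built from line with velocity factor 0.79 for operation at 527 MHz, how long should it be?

Z_qwt = √(Z_0·R_L) = √(50 × 252) = √12600
λ = 0.79·c/f = 0.45 m, so l = λ/4 = 0.112 m

Z_qwt ≈ 112 Ω; length ≈ 11.2 cm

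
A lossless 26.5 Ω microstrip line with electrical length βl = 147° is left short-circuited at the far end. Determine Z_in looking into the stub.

tan(βl) = -0.649
For a short-circuited stub, Z_in = jZ_0·tan(βl)

Z_in ≈ −j17.2 Ω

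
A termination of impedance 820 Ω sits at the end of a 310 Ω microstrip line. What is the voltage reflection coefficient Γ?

Γ = 0.451

Γ = (Z_L − Z_0)/(Z_L + Z_0) = (820 − 310)/(820 + 310) = 510/1130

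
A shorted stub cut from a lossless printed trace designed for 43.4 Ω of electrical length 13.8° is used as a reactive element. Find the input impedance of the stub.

tan(βl) = 0.246
For a shorted stub, Z_in = jZ_0·tan(βl)

Z_in ≈ +j10.7 Ω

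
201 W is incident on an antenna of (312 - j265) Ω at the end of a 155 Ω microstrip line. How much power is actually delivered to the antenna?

|Γ| = |(157 − j265)/(467 − j265)| = 0.574
|Γ|² = 0.329
P_refl = |Γ|²·P_inc = 66.1 W, P_del = (1 − |Γ|²)·P_inc = 135 W

P_delivered ≈ 135 W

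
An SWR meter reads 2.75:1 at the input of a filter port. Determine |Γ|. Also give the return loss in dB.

|Γ| = (S − 1)/(S + 1) = (2.75 − 1)/(2.75 + 1) = 1.75/3.75
RL = −20·log₁₀|Γ| = −20·log₁₀(0.467)

|Γ| ≈ 0.467; return loss ≈ 6.62 dB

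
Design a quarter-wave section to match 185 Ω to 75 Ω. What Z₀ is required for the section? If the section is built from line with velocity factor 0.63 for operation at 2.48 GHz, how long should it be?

Z_qwt = √(Z_0·R_L) = √(75 × 185) = √13880
λ = 0.63·c/f = 0.0762 m, so l = λ/4 = 0.0191 m

Z_qwt ≈ 118 Ω; length ≈ 1.91 cm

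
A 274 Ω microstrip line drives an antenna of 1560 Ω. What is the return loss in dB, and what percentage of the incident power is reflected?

Γ = (1560 − 274)/(1560 + 274) = 0.701
RL = −20·log₁₀(0.701) = 3.08 dB
P_refl/P_inc = |Γ|² = 0.492

RL ≈ 3.08 dB; 49.2% of incident power reflected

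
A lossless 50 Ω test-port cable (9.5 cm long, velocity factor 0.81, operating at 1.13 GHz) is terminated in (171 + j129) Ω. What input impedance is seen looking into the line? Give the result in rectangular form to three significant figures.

Z_in ≈ 34.6 + j78 Ω

λ = v/f = 0.81·c / 1.13 GHz = 0.215 m
βl = 2π·l/λ = 2π × 0.442 = 159°
tan(βl) = tan(159°) = -0.383
Z_in = Z_0·(Z_L + jZ_0·tanβl)/(Z_0 + jZ_L·tanβl)
     = 50·(171 + j110)/(99.4 − j65.5)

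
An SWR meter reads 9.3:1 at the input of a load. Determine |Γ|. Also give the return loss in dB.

|Γ| ≈ 0.806; return loss ≈ 1.88 dB

|Γ| = (S − 1)/(S + 1) = (9.3 − 1)/(9.3 + 1) = 8.3/10.3
RL = −20·log₁₀|Γ| = −20·log₁₀(0.806)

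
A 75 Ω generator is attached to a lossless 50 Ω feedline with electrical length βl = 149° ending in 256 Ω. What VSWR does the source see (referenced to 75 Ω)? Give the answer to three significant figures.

VSWR ≈ 4.58

tan(βl) = -0.601
Z_in = Z_0·(Z_L + jZ_0·tanβl)/(Z_0 + jZ_L·tanβl) = 33.3 + j72.4 Ω
Γ_s = (Z_in − Z_s)/(Z_in + Z_s) = (-41.7 + j72.4)/(108 + j72.4), |Γ_s| = 0.641
VSWR = (1 + |Γ_s|)/(1 − |Γ_s|)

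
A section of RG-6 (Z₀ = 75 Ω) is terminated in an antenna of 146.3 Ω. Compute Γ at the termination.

Γ = 0.322

Γ = (Z_L − Z_0)/(Z_L + Z_0) = (146.3 − 75)/(146.3 + 75) = 71.3/221.3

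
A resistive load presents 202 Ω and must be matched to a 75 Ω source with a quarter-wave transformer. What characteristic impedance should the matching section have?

Z_qwt = √(Z_0·R_L) = √(75 × 202) = √15150

Z_qwt ≈ 123 Ω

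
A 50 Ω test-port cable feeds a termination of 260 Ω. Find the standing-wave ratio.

For a purely resistive load, VSWR = R_L/Z_0 or Z_0/R_L (whichever > 1) = 260/50

VSWR ≈ 5.2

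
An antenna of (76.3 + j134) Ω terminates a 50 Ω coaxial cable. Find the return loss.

RL ≈ 2.6 dB

Γ = (26.3 + j134)/(126.3 + j134), |Γ| = 0.742
RL = −20·log₁₀|Γ| = −20·log₁₀(0.742)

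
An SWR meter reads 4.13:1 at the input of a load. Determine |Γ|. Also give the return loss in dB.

|Γ| ≈ 0.61; return loss ≈ 4.29 dB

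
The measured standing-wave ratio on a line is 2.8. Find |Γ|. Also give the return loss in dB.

|Γ| ≈ 0.474; return loss ≈ 6.49 dB

|Γ| = (S − 1)/(S + 1) = (2.8 − 1)/(2.8 + 1) = 1.8/3.8
RL = −20·log₁₀|Γ| = −20·log₁₀(0.474)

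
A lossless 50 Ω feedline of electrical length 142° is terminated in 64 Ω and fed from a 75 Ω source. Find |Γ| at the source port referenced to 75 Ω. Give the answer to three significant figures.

|Γ| ≈ 0.209

tan(βl) = -0.781
Z_in = Z_0·(Z_L + jZ_0·tanβl)/(Z_0 + jZ_L·tanβl) = 51.5 + j12.5 Ω
Γ_s = (Z_in − Z_s)/(Z_in + Z_s) = (-23.5 + j12.5)/(127 + j12.5), |Γ_s| = 0.209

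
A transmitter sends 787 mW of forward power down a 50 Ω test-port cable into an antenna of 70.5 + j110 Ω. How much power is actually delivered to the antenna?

|Γ| = |(20.5 + j110)/(120.5 + j110)| = 0.686
|Γ|² = 0.47
P_refl = |Γ|²·P_inc = 370 mW, P_del = (1 − |Γ|²)·P_inc = 417 mW

P_delivered ≈ 417 mW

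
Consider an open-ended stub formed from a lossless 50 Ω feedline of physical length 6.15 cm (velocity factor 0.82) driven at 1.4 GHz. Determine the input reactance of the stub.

X_in ≈ 36.3 Ω (inductive)

λ = v/f = 0.82·c / 1.4 GHz = 0.176 m
βl = 2π·l/λ = 2π × 0.35 = 126°
tan(βl) = -1.38
For an open-ended stub, Z_in = −jZ_0·cot(βl) = −jZ_0/tan(βl)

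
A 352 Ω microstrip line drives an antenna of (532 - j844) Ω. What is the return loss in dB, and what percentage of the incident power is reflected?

Γ = (180 − j844)/(884 − j844), |Γ| = 0.706
RL = −20·log₁₀(0.706) = 3.02 dB
P_refl/P_inc = |Γ|² = 0.499

RL ≈ 3.02 dB; 49.9% of incident power reflected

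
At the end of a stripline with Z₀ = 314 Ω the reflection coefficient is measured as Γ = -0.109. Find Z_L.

Z_L ≈ 252 Ω

Z_L = Z_0·(1 + Γ)/(1 − Γ) = 314·(0.891)/(1.11)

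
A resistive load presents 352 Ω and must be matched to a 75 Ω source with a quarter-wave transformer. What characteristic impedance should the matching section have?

Z_qwt = √(Z_0·R_L) = √(75 × 352) = √26400

Z_qwt ≈ 162 Ω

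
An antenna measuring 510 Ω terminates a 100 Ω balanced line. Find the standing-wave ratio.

For a purely resistive load, VSWR = R_L/Z_0 or Z_0/R_L (whichever > 1) = 510/100

VSWR ≈ 5.1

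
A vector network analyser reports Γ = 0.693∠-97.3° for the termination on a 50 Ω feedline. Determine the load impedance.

Z_L ≈ 15.7 − j41.5 Ω

Z_L = Z_0·(1 + Γ)/(1 − Γ) = 50·(0.912 − j0.687)/(1.09 + j0.687)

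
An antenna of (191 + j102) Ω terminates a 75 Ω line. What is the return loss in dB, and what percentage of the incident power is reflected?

RL ≈ 5.32 dB; 29.4% of incident power reflected

Γ = (116 + j102)/(266 + j102), |Γ| = 0.542
RL = −20·log₁₀(0.542) = 5.32 dB
P_refl/P_inc = |Γ|² = 0.294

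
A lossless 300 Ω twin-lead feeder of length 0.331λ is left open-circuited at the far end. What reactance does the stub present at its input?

X_in ≈ 167 Ω (inductive)

βl = 2π × 0.331 = 119°
tan(βl) = -1.79
For an open-circuited stub, Z_in = −jZ_0·cot(βl) = −jZ_0/tan(βl)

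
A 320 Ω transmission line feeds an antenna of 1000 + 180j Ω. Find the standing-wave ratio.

VSWR ≈ 3.24

Γ = (Z_L − Z_0)/(Z_L + Z_0) = (680 + j180)/(1320 + j180)
|Γ| = 703/1330 = 0.528
VSWR = (1 + |Γ|)/(1 − |Γ|) = 1.53/0.472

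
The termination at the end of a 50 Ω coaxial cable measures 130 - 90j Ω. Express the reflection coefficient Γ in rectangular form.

Γ ≈ 0.556 − j0.222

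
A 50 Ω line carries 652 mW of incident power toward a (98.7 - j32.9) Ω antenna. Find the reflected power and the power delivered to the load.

|Γ| = |(48.7 − j32.9)/(148.7 − j32.9)| = 0.386
|Γ|² = 0.149
P_refl = |Γ|²·P_inc = 97.1 mW, P_del = (1 − |Γ|²)·P_inc = 555 mW

P_reflected ≈ 97.1 mW; P_delivered ≈ 555 mW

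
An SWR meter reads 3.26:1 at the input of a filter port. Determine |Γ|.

|Γ| ≈ 0.531

|Γ| = (S − 1)/(S + 1) = (3.26 − 1)/(3.26 + 1) = 2.26/4.26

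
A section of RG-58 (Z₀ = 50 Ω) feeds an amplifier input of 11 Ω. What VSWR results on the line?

VSWR ≈ 4.55

Γ = (11 − 50)/(11 + 50) = -0.639
VSWR = (1 + 0.639)/(1 − 0.639)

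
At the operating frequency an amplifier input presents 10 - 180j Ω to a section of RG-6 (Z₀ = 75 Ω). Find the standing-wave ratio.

VSWR ≈ 50.8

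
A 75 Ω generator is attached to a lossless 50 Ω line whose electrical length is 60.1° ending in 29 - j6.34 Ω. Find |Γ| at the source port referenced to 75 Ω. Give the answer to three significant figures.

tan(βl) = 1.74
Z_in = Z_0·(Z_L + jZ_0·tanβl)/(Z_0 + jZ_L·tanβl) = 46.6 + j27.6 Ω
Γ_s = (Z_in − Z_s)/(Z_in + Z_s) = (-28.4 + j27.6)/(122 + j27.6), |Γ_s| = 0.318

|Γ| ≈ 0.318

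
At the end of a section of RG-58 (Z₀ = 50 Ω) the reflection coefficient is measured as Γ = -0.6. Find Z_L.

Z_L ≈ 12.5 Ω

Z_L = Z_0·(1 + Γ)/(1 − Γ) = 50·(0.4)/(1.6)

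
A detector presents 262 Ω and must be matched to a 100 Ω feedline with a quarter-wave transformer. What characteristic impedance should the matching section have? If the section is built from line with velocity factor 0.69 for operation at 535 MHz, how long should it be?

Z_qwt ≈ 162 Ω; length ≈ 9.67 cm

Z_qwt = √(Z_0·R_L) = √(100 × 262) = √26200
λ = 0.69·c/f = 0.387 m, so l = λ/4 = 0.0967 m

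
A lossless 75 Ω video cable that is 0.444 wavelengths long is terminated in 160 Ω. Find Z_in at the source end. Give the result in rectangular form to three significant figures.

βl = 2π × 0.444 = 160°
tan(βl) = tan(160°) = -0.367
Z_in = Z_0·(Z_L + jZ_0·tanβl)/(Z_0 + jZ_L·tanβl)
     = 75·(160 − j27.5)/(75 − j58.7)

Z_in ≈ 113 + j60.6 Ω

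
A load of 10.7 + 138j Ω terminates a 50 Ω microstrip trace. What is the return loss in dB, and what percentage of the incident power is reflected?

Γ = (-39.3 + j138)/(60.7 + j138), |Γ| = 0.952
RL = −20·log₁₀(0.952) = 0.429 dB
P_refl/P_inc = |Γ|² = 0.906

RL ≈ 0.429 dB; 90.6% of incident power reflected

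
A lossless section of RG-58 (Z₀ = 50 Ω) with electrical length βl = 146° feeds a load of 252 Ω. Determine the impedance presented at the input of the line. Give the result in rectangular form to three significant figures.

tan(βl) = tan(146°) = -0.675
Z_in = Z_0·(Z_L + jZ_0·tanβl)/(Z_0 + jZ_L·tanβl)
     = 50·(252 − j33.7)/(50 − j170)

Z_in ≈ 29.2 + j65.5 Ω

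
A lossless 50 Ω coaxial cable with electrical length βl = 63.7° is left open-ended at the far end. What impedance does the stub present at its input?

Z_in ≈ −j24.7 Ω

tan(βl) = 2.02
For an open-ended stub, Z_in = −jZ_0·cot(βl) = −jZ_0/tan(βl)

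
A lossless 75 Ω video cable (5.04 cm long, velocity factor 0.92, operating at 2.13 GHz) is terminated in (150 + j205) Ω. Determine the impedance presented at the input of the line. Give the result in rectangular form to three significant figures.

λ = v/f = 0.92·c / 2.13 GHz = 0.13 m
βl = 2π·l/λ = 2π × 0.389 = 140°
tan(βl) = tan(140°) = -0.838
Z_in = Z_0·(Z_L + jZ_0·tanβl)/(Z_0 + jZ_L·tanβl)
     = 75·(150 + j142)/(247 − j126)

Z_in ≈ 18.7 + j52.7 Ω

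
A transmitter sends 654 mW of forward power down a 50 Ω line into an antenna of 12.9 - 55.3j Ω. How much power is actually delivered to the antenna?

|Γ| = |(-37.1 − j55.3)/(62.9 − j55.3)| = 0.795
|Γ|² = 0.632
P_refl = |Γ|²·P_inc = 413 mW, P_del = (1 − |Γ|²)·P_inc = 241 mW

P_delivered ≈ 241 mW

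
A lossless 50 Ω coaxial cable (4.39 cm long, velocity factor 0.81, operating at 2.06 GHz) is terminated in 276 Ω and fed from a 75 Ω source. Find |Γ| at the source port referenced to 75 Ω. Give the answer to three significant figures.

λ = v/f = 0.81·c / 2.06 GHz = 0.118 m
βl = 2π·l/λ = 2π × 0.372 = 134°
tan(βl) = -1.04
Z_in = Z_0·(Z_L + jZ_0·tanβl)/(Z_0 + jZ_L·tanβl) = 17 + j45.3 Ω
Γ_s = (Z_in − Z_s)/(Z_in + Z_s) = (-58 + j45.3)/(92 + j45.3), |Γ_s| = 0.718

|Γ| ≈ 0.718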